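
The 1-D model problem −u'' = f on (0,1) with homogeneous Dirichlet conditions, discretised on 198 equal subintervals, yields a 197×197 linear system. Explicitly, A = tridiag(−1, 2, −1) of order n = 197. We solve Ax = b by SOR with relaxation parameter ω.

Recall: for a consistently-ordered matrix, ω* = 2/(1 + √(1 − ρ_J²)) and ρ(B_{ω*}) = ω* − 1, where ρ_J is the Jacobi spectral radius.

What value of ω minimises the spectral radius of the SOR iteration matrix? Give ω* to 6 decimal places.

ω* = 1.968764

n=197: λ(B_J) = 1 − λ(A)/2 = cos(kπ/198); k=1 gives ρ_J = 0.999874.
√(1−ρ_J²) simplifies to sin(π/198) = 0.0158660.
ω* = 2/(1+0.0158660) = 1.968764
[ρ_SOR] ω* − 1 = 0.968764.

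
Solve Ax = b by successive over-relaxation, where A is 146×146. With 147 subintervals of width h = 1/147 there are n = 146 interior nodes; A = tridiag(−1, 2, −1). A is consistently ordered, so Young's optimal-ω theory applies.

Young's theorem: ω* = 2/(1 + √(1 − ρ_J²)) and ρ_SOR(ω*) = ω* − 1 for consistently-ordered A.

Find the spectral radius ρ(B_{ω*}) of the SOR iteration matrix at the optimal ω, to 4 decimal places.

ρ_SOR = 0.9582

ρ_J = max_k |cos(kπ/147)| = cos(π/147) = 0.9998
√(1−ρ_J²) simplifies to sin(π/147) = 0.02137.
ω* = 2/(1+0.02137) = 1.9582
and ρ(B_{ω*}) = 1.9582 − 1 = 0.9582.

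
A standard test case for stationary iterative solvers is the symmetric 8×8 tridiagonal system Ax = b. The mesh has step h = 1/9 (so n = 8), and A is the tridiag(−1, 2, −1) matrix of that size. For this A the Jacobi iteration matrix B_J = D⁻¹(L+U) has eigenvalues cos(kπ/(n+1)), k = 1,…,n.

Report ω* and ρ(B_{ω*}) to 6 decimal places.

With n=8, ρ(Jacobi) = cos(π/9) = 0.939693.
√(1 − cos²(π/9)) = sin(π/9) ≈ 0.3420201.
ω* = 2/(1+0.3420201) = 1.490291
and ρ(B_{ω*}) = 1.490291 − 1 = 0.490291.

ω* = 1.490291, ρ_SOR = 0.490291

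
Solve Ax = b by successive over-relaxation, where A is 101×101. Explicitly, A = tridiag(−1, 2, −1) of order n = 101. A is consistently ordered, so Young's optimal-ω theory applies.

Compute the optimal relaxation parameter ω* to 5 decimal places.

ω* = 1.94025

ρ_J = max_k |cos(kπ/102)| = cos(π/102) = 0.99953
root = sin(π/102) = 0.030795  (since 1−cos² = sin²).
[ω*] 2 ÷ (1 + 0.030795) = 2 ÷ 1.030795 = 1.94025.
Hence ρ(B_{ω*}) = 1.94025 − 1 = 0.94025.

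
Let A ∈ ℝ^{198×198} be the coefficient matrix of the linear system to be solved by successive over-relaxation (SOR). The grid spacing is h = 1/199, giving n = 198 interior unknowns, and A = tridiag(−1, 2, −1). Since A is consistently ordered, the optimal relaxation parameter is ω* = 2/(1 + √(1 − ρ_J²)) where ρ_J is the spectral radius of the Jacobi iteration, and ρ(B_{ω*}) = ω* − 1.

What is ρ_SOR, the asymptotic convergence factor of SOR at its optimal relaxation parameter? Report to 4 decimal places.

ρ_SOR = 0.9689

n=198: λ(B_J) = 1 − λ(A)/2 = cos(kπ/199); k=1 gives ρ_J = 0.9999.
√(1 − cos²(π/199)) = sin(π/199) ≈ 0.01579.
Young: ω* = 2/(1+√(1−ρ_J²)) = 2/(1+0.01579) = 2/1.01579 = 1.9689.
[ρ_SOR] ω* − 1 = 0.9689.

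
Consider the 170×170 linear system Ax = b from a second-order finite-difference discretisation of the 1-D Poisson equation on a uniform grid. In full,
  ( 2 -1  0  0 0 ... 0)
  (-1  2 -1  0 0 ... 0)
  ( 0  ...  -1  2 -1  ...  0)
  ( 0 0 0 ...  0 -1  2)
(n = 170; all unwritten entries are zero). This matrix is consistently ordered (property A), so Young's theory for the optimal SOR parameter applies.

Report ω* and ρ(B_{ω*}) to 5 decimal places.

ω* = 1.96392, ρ_SOR = 0.96392

ρ_J = max_k |cos(kπ/171)| = cos(π/171) = 0.99983
√(1−ρ_J²) simplifies to sin(π/171) = 0.018371.
Young: ω* = 2/(1+√(1−ρ_J²)) = 2/(1+0.018371) = 2/1.018371 = 1.96392.
ρ(B_{ω*}) = ω*−1 = 0.96392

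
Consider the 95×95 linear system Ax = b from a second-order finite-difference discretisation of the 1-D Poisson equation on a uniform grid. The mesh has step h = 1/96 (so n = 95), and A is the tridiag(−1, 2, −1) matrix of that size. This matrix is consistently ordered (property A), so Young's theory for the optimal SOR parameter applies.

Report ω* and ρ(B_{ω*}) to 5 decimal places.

ω* = 1.93664, ρ_SOR = 0.93664

ρ_J = max_k |cos(kπ/96)| = cos(π/96) = 0.99946
√(1−ρ_J²) simplifies to sin(π/96) = 0.032719.
[ω*] 2 ÷ (1 + 0.032719) = 2 ÷ 1.032719 = 1.93664.
and ρ(B_{ω*}) = 1.93664 − 1 = 0.93664.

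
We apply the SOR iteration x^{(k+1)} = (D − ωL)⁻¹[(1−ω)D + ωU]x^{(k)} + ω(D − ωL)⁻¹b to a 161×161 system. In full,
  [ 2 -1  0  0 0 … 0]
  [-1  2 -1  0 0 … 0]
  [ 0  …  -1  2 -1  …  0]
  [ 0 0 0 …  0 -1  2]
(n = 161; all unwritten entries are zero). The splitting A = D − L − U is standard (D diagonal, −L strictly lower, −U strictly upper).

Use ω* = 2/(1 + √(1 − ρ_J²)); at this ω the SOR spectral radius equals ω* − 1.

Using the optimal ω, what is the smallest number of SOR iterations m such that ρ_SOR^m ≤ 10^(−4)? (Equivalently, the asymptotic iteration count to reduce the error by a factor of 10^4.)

m = 238

[ρ_J] n=161: ρ(B_J) = cos(π/(n+1)) = cos(π/162) = 0.9998120.
root = sin(π/162) = 0.0193913  (since 1−cos² = sin²).
[ω*] 2 ÷ (1 + 0.0193913) = 2 ÷ 1.0193913 = 1.9619551.
Hence ρ(B_{ω*}) = 1.9619551 − 1 = 0.9619551.
4·ln10 = 9.21034; −ln(0.9619551) = 0.0387875; m = ⌈9.21034/0.0387875⌉ = ⌈237.456⌉ = 238.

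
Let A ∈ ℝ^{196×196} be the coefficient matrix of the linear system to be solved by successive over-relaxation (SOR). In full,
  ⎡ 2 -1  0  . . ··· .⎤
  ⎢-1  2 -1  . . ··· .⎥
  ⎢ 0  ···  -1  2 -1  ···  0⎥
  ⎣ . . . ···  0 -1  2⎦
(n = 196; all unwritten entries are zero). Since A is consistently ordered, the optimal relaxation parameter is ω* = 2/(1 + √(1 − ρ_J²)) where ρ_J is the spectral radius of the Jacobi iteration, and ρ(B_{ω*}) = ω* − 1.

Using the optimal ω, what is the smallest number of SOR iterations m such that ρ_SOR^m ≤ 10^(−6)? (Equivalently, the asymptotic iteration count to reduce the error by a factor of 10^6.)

m = 434

½·tridiag(1,0,1) at n=196: λ_k = cos(kπ/197); max |λ| at k=1 ⇒ ρ_J = cos(π/197) ≈ 0.9998728.
root = sin(π/197) = 0.0159465  (since 1−cos² = sin²).
ω* = 2 / (1 + 0.0159465) = 2 / 1.0159465 ≈ 1.9686076.
At ω = 1.9686076 every |λ(B_ω)| = ω−1, so ρ_SOR = 0.9686076.
ρ_SOR^m ≤ 10^(−6) ⇔ m ≥ 6·ln10/(−ln 0.9686076) = 13.8155/0.0318957 = 433.146; m = ⌈433.146⌉ = 434.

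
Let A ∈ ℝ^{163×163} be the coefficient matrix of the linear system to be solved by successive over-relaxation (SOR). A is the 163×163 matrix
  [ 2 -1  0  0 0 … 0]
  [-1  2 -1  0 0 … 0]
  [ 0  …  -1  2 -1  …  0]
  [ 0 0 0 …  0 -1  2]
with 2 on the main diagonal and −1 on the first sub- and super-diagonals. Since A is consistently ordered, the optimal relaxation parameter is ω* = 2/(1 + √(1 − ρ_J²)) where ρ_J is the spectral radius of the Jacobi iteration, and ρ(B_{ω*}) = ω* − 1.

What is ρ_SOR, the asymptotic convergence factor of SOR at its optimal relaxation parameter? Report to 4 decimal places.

ρ_SOR = 0.9624

spectrum of D⁻¹(L+U) = {cos(kπ/164) : 1≤k≤163}; ρ_J = cos(π/164) = 0.9998.
1 − cos²(π/164) = sin²(π/164) ⇒ √(1−ρ_J²) = sin(π/164) = 0.01915.
Then 2/(1+√(1−ρ_J²)) = 2/(1+0.01915); ω* = 2/1.01915 = 1.9624.
ρ(B_{ω*}) = ω*−1 = 0.9624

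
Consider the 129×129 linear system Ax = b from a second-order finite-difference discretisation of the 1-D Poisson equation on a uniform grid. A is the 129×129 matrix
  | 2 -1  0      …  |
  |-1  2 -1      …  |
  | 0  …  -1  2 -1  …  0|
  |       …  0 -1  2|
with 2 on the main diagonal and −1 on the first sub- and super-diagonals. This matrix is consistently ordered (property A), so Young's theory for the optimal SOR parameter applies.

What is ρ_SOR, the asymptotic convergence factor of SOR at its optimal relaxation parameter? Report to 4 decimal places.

½·tridiag(1,0,1) at n=129: λ_k = cos(kπ/130); max |λ| at k=1 ⇒ ρ_J = cos(π/130) ≈ 0.9997.
√(1−ρ_J²) simplifies to sin(π/130) = 0.02416.
ω* = 2/(1+0.02416) = 1.9528
[ρ_SOR] ω* − 1 = 0.9528.

ρ_SOR = 0.9528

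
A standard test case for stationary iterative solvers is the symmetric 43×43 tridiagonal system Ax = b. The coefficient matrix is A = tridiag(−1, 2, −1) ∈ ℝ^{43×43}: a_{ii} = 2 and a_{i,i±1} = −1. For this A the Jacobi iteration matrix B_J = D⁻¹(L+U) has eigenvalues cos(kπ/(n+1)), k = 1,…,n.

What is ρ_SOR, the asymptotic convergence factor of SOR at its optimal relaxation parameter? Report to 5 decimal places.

spectrum of D⁻¹(L+U) = {cos(kπ/44) : 1≤k≤43}; ρ_J = cos(π/44) = 0.99745.
√(1 − cos²(π/44)) = sin(π/44) ≈ 0.071339.
Then 2/(1+√(1−ρ_J²)) = 2/(1+0.071339); ω* = 2/1.071339 = 1.86682.
ρ_SOR = ω* − 1 ≈ 0.86682.

ρ_SOR = 0.86682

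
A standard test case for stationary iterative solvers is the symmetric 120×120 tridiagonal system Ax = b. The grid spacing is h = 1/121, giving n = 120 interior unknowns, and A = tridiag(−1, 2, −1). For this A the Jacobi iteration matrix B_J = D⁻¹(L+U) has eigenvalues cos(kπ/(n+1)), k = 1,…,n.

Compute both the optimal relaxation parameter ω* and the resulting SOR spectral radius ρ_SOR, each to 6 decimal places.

B_J for the 120×120 system has eigenvalues cos(kπ/121); ρ_J = cos(π/121) = 0.999663.
1 − cos²(π/121) = sin²(π/121) ⇒ √(1−ρ_J²) = sin(π/121) = 0.0259607.
ω* = 2/(1 + 0.0259607) = 2/1.0259607 = 1.949392.
At ω = 1.949392 every |λ(B_ω)| = ω−1, so ρ_SOR = 0.949392.

ω* = 1.949392, ρ_SOR = 0.949392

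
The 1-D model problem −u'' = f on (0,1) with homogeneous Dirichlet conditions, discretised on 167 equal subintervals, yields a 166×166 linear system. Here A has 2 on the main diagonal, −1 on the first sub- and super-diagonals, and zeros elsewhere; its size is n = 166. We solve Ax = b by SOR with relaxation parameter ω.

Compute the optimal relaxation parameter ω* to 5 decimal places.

With n=166, ρ(Jacobi) = cos(π/167) = 0.99982.
√(1 − cos²(π/167)) = sin(π/167) ≈ 0.018811.
ω* = 2 / (1 + 0.018811) = 2 / 1.018811 ≈ 1.96307.
Hence ρ(B_{ω*}) = 1.96307 − 1 = 0.96307.

ω* = 1.96307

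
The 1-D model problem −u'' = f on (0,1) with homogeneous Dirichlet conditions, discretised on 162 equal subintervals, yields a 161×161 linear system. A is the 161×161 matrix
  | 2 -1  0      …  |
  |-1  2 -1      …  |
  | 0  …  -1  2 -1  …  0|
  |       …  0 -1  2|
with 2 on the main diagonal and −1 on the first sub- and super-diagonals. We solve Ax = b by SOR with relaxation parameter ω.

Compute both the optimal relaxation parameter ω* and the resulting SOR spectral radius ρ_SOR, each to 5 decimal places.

½·tridiag(1,0,1) at n=161: λ_k = cos(kπ/162); max |λ| at k=1 ⇒ ρ_J = cos(π/162) ≈ 0.99981.
root = sin(π/162) = 0.019391  (since 1−cos² = sin²).
ω* = 2/(1 + 0.019391) = 2/1.019391 = 1.96196.
ρ_SOR = ω* − 1 = 1.96196 − 1 = 0.96196.

ω* = 1.96196, ρ_SOR = 0.96196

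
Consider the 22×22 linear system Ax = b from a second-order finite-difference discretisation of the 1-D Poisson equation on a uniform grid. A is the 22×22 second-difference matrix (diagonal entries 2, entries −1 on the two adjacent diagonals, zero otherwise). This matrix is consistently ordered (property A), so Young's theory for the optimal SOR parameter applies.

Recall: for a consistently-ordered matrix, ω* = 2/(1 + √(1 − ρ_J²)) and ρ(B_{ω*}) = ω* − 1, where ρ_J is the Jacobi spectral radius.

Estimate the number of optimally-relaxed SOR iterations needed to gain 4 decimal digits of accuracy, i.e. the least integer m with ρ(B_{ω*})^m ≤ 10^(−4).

½·tridiag(1,0,1) at n=22: λ_k = cos(kπ/23); max |λ| at k=1 ⇒ ρ_J = cos(π/23) ≈ 0.9906859.
√(1 − cos²(π/23)) = sin(π/23) ≈ 0.1361666.
ω* = 2/(1 + 0.1361666) = 2/1.1361666 = 1.7603052.
ρ(B_{ω*}) = ω*−1 = 0.7603052
(0.7603052)^m ≤ 10^{−4}  ⇒  m·ln(0.7603052) ≤ −4·ln10  ⇒  m ≥ 33.610  ⇒  m = 34

m = 34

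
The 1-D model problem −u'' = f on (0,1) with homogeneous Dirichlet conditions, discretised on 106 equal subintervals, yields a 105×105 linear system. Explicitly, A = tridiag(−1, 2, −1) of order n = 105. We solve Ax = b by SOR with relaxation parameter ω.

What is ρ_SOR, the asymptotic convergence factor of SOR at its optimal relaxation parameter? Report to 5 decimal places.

ρ_J = max_k |cos(kπ/106)| = cos(π/106) = 0.99956
√(1−ρ_J²) simplifies to sin(π/106) = 0.029633.
ω* = 2/(1 + 0.029633) = 2/1.029633 = 1.94244.
ρ_SOR = ω* − 1 ≈ 0.94244.

ρ_SOR = 0.94244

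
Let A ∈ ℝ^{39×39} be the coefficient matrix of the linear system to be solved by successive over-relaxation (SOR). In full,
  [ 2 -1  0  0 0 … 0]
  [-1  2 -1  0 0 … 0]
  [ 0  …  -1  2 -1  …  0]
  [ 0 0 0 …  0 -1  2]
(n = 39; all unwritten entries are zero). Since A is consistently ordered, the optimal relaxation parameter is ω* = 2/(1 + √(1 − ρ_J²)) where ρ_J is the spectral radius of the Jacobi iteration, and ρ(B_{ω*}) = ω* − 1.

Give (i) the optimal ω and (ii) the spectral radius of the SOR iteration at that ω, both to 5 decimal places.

ω* = 1.85450, ρ_SOR = 0.85450

[ρ_J] n=39: ρ(B_J) = cos(π/(n+1)) = cos(π/40) = 0.99692.
√(1 − cos²(π/40)) = sin(π/40) ≈ 0.078459.
Young: ω* = 2/(1+√(1−ρ_J²)) = 2/(1+0.078459) = 2/1.078459 = 1.85450.
and ρ(B_{ω*}) = 1.85450 − 1 = 0.85450.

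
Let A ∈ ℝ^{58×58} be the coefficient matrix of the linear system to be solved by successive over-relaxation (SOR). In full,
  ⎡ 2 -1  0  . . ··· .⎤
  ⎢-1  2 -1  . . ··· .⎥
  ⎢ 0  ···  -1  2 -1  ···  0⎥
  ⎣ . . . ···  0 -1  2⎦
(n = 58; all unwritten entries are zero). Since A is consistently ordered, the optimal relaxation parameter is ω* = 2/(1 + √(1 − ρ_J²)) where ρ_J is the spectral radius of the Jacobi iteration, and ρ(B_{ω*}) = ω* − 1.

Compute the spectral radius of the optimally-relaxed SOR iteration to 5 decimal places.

ρ_SOR = 0.89893

½·tridiag(1,0,1) at n=58: λ_k = cos(kπ/59); max |λ| at k=1 ⇒ ρ_J = cos(π/59) ≈ 0.99858.
√(1 − cos²(π/59)) = sin(π/59) ≈ 0.053222.
Then 2/(1+√(1−ρ_J²)) = 2/(1+0.053222); ω* = 2/1.053222 = 1.89893.
Hence ρ(B_{ω*}) = 1.89893 − 1 = 0.89893.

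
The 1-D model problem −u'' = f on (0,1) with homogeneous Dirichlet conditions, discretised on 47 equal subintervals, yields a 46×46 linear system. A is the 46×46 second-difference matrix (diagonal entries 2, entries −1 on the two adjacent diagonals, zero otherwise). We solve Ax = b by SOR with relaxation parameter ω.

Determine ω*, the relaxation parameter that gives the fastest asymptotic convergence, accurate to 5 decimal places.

ρ_J = max_k |cos(kπ/47)| = cos(π/47) = 0.99777
√(1−ρ_J²) simplifies to sin(π/47) = 0.066793.
[ω*] 2 ÷ (1 + 0.066793) = 2 ÷ 1.066793 = 1.87478.
[ρ_SOR] ω* − 1 = 0.87478.

ω* = 1.87478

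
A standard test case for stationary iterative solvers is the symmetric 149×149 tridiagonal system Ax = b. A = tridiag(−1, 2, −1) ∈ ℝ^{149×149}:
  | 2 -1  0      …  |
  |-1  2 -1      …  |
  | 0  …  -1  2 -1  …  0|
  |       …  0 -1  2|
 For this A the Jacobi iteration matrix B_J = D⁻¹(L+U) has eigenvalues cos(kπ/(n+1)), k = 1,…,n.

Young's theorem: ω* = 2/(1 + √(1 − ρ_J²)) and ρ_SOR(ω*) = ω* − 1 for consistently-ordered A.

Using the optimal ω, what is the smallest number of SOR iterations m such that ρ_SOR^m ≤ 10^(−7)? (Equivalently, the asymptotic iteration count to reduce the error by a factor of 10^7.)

spectrum of D⁻¹(L+U) = {cos(kπ/150) : 1≤k≤149}; ρ_J = cos(π/150) = 0.9997807.
root = sin(π/150) = 0.0209424  (since 1−cos² = sin²).
Young: ω* = 2/(1+√(1−ρ_J²)) = 2/(1+0.0209424) = 2/1.0209424 = 1.9589744.
Hence ρ(B_{ω*}) = 1.9589744 − 1 = 0.9589744.
7·ln10 = 16.1181; −ln(0.9589744) = 0.0418909; m = ⌈16.1181/0.0418909⌉ = ⌈384.764⌉ = 385.

m = 385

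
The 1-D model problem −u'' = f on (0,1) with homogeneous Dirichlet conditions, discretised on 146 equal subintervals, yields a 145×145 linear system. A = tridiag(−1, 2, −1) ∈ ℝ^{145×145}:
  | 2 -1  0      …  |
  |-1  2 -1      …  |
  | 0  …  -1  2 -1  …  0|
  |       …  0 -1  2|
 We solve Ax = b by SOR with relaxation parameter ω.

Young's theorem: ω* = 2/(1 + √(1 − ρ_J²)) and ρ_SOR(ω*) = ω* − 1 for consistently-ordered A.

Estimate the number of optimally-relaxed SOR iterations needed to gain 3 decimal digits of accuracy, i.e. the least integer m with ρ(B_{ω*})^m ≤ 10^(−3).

m = 161

B_J for the 145×145 system has eigenvalues cos(kπ/146); ρ_J = cos(π/146) = 0.9997685.
1 − cos²(π/146) = sin²(π/146) ⇒ √(1−ρ_J²) = sin(π/146) = 0.0215161.
ω* = 2 / (1 + 0.0215161) = 2 / 1.0215161 ≈ 1.9578742.
At ω = 1.9578742 every |λ(B_ω)| = ω−1, so ρ_SOR = 0.9578742.
For 3 digits: m = 3·ln10 / (−ln 0.9578742) = 6.90776/0.0430388 = 160.501; round up → m = 161.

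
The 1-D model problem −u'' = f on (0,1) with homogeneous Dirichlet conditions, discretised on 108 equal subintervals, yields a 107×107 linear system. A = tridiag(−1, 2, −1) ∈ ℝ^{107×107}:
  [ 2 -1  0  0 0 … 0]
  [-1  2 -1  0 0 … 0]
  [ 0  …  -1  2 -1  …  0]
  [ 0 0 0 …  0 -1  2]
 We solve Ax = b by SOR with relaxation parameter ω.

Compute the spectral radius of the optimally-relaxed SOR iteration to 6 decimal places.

ρ_SOR = 0.943475

B_J for the 107×107 system has eigenvalues cos(kπ/108); ρ_J = cos(π/108) = 0.999577.
√(1 − cos²(π/108)) = sin(π/108) ≈ 0.0290847.
Then 2/(1+√(1−ρ_J²)) = 2/(1+0.0290847); ω* = 2/1.0290847 = 1.943475.
and ρ(B_{ω*}) = 1.943475 − 1 = 0.943475.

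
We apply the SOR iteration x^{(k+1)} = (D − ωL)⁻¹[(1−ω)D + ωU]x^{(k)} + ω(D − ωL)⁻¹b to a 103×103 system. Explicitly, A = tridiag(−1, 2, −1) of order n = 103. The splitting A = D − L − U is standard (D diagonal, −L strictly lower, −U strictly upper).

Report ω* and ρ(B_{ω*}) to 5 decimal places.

ω* = 1.94136, ρ_SOR = 0.94136

n=103: λ(B_J) = 1 − λ(A)/2 = cos(kπ/104); k=1 gives ρ_J = 0.99954.
1 − cos²(π/104) = sin²(π/104) ⇒ √(1−ρ_J²) = sin(π/104) = 0.030203.
ω* = 2/(1+0.030203) = 1.94136
ρ_SOR = ω* − 1 = 1.94136 − 1 = 0.94136.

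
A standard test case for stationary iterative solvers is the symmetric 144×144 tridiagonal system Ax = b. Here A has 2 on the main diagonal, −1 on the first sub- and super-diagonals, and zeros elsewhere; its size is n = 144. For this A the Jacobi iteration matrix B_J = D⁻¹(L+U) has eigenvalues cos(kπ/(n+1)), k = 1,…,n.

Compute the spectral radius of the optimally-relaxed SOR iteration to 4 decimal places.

ρ_SOR = 0.9576

With n=144, ρ(Jacobi) = cos(π/145) = 0.9998.
√(1−ρ_J²) = |sin(π/145)| = 0.02166
ω* = 2/(1 + 0.02166) = 2/1.02166 = 1.9576.
ρ_SOR = ω* − 1 = 1.9576 − 1 = 0.9576.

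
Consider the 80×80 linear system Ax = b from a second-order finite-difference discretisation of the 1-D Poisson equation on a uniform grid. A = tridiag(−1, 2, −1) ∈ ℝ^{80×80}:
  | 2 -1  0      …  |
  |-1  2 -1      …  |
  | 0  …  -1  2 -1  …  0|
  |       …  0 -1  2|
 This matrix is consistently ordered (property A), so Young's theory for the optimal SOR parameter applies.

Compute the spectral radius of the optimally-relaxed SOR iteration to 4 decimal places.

ρ_SOR = 0.9253

n=80: λ(B_J) = 1 − λ(A)/2 = cos(kπ/81); k=1 gives ρ_J = 0.9992.
√(1−ρ_J²) = |sin(π/81)| = 0.03878
So ω* = 2/1.03878 = 1.9253 (Young).
At ω = 1.9253 every |λ(B_ω)| = ω−1, so ρ_SOR = 0.9253.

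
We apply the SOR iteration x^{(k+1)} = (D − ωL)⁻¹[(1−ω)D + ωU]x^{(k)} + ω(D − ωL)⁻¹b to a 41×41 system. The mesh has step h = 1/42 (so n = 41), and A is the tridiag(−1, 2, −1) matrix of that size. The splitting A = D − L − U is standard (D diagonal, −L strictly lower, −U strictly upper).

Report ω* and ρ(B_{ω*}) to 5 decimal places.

With n=41, ρ(Jacobi) = cos(π/42) = 0.99720.
√(1 − cos²(π/42)) = sin(π/42) ≈ 0.074730.
Young: ω* = 2/(1+√(1−ρ_J²)) = 2/(1+0.074730) = 2/1.074730 = 1.86093.
[ρ_SOR] ω* − 1 = 0.86093.

ω* = 1.86093, ρ_SOR = 0.86093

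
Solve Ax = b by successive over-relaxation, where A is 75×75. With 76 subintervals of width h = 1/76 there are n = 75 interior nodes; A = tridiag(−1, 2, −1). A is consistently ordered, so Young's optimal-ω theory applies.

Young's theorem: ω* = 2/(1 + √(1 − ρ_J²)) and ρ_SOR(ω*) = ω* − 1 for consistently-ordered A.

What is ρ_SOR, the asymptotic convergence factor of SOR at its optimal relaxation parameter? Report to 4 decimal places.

n=75: λ(B_J) = 1 − λ(A)/2 = cos(kπ/76); k=1 gives ρ_J = 0.9991.
1 − cos²(π/76) = sin²(π/76) ⇒ √(1−ρ_J²) = sin(π/76) = 0.04132.
Young: ω* = 2/(1+√(1−ρ_J²)) = 2/(1+0.04132) = 2/1.04132 = 1.9206.
At ω = 1.9206 every |λ(B_ω)| = ω−1, so ρ_SOR = 0.9206.

ρ_SOR = 0.9206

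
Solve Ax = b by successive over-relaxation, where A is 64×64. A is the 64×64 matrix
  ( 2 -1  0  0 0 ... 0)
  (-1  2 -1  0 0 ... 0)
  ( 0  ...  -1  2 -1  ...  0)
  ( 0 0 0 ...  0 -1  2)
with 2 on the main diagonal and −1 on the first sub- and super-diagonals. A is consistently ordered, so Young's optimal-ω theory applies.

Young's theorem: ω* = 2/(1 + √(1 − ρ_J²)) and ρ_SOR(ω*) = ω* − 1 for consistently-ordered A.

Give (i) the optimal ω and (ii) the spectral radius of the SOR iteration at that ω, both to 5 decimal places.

[ρ_J] n=64: ρ(B_J) = cos(π/(n+1)) = cos(π/65) = 0.99883.
√(1−ρ_J²) = |sin(π/65)| = 0.048313
So ω* = 2/1.048313 = 1.90783 (Young).
At ω = 1.90783 every |λ(B_ω)| = ω−1, so ρ_SOR = 0.90783.

ω* = 1.90783, ρ_SOR = 0.90783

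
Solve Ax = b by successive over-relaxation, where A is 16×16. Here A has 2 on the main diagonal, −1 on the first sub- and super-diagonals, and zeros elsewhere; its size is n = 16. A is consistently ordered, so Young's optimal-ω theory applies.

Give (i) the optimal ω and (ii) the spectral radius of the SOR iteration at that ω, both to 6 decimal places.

B_J for the 16×16 system has eigenvalues cos(kπ/17); ρ_J = cos(π/17) = 0.982973.
√(1−ρ_J²) simplifies to sin(π/17) = 0.1837495.
ω* = 2/(1 + 0.1837495) = 2/1.1837495 = 1.689547.
and ρ(B_{ω*}) = 1.689547 − 1 = 0.689547.

ω* = 1.689547, ρ_SOR = 0.689547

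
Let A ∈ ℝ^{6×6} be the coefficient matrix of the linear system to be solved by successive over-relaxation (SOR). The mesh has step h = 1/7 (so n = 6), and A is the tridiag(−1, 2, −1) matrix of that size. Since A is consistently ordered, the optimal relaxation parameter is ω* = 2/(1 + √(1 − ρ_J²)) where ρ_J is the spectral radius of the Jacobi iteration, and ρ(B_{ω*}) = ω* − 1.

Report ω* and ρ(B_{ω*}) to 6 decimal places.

With n=6, ρ(Jacobi) = cos(π/7) = 0.900969.
1 − cos²(π/7) = sin²(π/7) ⇒ √(1−ρ_J²) = sin(π/7) = 0.4338837.
So ω* = 2/1.4338837 = 1.394813 (Young).
ρ_SOR = ω* − 1 ≈ 0.394813.

ω* = 1.394813, ρ_SOR = 0.394813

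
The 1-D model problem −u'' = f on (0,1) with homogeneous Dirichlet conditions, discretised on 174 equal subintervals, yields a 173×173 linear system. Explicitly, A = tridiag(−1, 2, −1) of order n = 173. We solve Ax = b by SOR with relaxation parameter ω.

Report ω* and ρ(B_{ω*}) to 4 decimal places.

½·tridiag(1,0,1) at n=173: λ_k = cos(kπ/174); max |λ| at k=1 ⇒ ρ_J = cos(π/174) ≈ 0.9998.
√(1−ρ_J²) simplifies to sin(π/174) = 0.01805.
ω* = 2 / (1 + 0.01805) = 2 / 1.01805 ≈ 1.9645.
[ρ_SOR] ω* − 1 = 0.9645.

ω* = 1.9645, ρ_SOR = 0.9645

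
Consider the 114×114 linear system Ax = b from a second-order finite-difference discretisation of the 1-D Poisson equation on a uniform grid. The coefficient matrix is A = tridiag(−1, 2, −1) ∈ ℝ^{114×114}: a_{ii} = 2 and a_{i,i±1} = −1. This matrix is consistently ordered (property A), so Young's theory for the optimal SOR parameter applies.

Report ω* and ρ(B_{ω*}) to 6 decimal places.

ρ_J = max_k |cos(kπ/115)| = cos(π/115) = 0.999627
√(1 − cos²(π/115)) = sin(π/115) ≈ 0.0273148.
Then 2/(1+√(1−ρ_J²)) = 2/(1+0.0273148); ω* = 2/1.0273148 = 1.946823.
ρ_SOR = ω* − 1 = 1.946823 − 1 = 0.946823.

ω* = 1.946823, ρ_SOR = 0.946823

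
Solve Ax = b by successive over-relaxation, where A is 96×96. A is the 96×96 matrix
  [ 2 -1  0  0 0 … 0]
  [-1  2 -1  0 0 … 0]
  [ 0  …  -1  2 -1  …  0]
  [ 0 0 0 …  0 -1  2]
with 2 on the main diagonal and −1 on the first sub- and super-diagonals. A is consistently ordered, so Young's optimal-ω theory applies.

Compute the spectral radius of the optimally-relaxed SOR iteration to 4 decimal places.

spectrum of D⁻¹(L+U) = {cos(kπ/97) : 1≤k≤96}; ρ_J = cos(π/97) = 0.9995.
1 − cos²(π/97) = sin²(π/97) ⇒ √(1−ρ_J²) = sin(π/97) = 0.03238.
ω* = 2 / (1 + 0.03238) = 2 / 1.03238 ≈ 1.9373.
At ω = 1.9373 every |λ(B_ω)| = ω−1, so ρ_SOR = 0.9373.

ρ_SOR = 0.9373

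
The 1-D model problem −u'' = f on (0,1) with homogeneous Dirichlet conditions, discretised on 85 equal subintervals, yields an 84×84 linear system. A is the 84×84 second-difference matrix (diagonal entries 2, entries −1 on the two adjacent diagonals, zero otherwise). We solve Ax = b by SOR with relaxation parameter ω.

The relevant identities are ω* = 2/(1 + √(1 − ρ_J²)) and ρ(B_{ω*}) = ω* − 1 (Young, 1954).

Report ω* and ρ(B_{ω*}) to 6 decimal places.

[ρ_J] n=84: ρ(B_J) = cos(π/(n+1)) = cos(π/85) = 0.999317.
1 − cos²(π/85) = sin²(π/85) ⇒ √(1−ρ_J²) = sin(π/85) = 0.0369515.
[ω*] 2 ÷ (1 + 0.0369515) = 2 ÷ 1.0369515 = 1.928731.
ρ(B_{ω*}) = ω*−1 = 0.928731

ω* = 1.928731, ρ_SOR = 0.928731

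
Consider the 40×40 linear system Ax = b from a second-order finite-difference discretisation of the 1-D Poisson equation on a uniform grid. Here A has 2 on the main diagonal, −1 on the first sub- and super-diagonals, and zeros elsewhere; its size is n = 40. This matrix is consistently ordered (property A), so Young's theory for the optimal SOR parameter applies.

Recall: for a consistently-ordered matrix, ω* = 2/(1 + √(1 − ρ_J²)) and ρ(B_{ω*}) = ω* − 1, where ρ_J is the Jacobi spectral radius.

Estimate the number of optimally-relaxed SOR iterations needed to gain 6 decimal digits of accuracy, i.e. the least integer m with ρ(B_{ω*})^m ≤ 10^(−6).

½·tridiag(1,0,1) at n=40: λ_k = cos(kπ/41); max |λ| at k=1 ⇒ ρ_J = cos(π/41) ≈ 0.9970658.
√(1−ρ_J²) simplifies to sin(π/41) = 0.0765493.
ω* = 2/(1 + 0.0765493) = 2/1.0765493 = 1.8577877.
[ρ_SOR] ω* − 1 = 0.8577877.
For 6 digits: m = 6·ln10 / (−ln 0.8577877) = 13.8155/0.153399 = 90.063; round up → m = 91.

m = 91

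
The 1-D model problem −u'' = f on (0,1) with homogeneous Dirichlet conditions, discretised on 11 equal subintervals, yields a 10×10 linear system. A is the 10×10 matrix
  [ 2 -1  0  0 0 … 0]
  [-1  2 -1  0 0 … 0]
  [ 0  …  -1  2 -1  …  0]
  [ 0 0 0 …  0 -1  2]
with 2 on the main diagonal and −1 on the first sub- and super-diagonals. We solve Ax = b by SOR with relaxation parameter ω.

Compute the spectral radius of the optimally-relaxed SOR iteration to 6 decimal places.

ρ_SOR = 0.560388

ρ_J = max_k |cos(kπ/11)| = cos(π/11) = 0.959493
√(1−ρ_J²) = |sin(π/11)| = 0.2817326
So ω* = 2/1.2817326 = 1.560388 (Young).
At ω = 1.560388 every |λ(B_ω)| = ω−1, so ρ_SOR = 0.560388.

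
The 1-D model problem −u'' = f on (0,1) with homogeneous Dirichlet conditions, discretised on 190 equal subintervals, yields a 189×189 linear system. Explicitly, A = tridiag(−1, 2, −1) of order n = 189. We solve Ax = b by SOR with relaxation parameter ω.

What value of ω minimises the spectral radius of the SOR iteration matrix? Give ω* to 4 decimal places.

n=189: λ(B_J) = 1 − λ(A)/2 = cos(kπ/190); k=1 gives ρ_J = 0.9999.
√(1−ρ_J²) simplifies to sin(π/190) = 0.01653.
ω* = 2/(1+0.01653) = 1.9675
Hence ρ(B_{ω*}) = 1.9675 − 1 = 0.9675.

ω* = 1.9675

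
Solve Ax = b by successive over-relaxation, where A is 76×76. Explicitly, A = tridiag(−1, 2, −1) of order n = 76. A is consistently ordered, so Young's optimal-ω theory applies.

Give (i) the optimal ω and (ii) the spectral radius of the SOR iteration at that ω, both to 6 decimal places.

B_J for the 76×76 system has eigenvalues cos(kπ/77); ρ_J = cos(π/77) = 0.999168.
√(1 − cos²(π/77)) = sin(π/77) ≈ 0.0407886.
[ω*] 2 ÷ (1 + 0.0407886) = 2 ÷ 1.0407886 = 1.921620.
Hence ρ(B_{ω*}) = 1.921620 − 1 = 0.921620.

ω* = 1.921620, ρ_SOR = 0.921620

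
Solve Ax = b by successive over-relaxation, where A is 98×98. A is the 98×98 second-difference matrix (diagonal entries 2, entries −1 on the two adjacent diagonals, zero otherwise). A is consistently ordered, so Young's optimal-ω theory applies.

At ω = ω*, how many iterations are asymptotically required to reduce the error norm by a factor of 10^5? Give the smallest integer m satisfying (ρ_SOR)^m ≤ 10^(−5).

B_J for the 98×98 system has eigenvalues cos(kπ/99); ρ_J = cos(π/99) = 0.9994965.
√(1 − cos²(π/99)) = sin(π/99) ≈ 0.0317279.
ω* = 2 / (1 + 0.0317279) = 2 / 1.0317279 ≈ 1.9384956.
At ω = 1.9384956 every |λ(B_ω)| = ω−1, so ρ_SOR = 0.9384956.
For 5 digits: m = 5·ln10 / (−ln 0.9384956) = 11.5129/0.0634771 = 181.371; round up → m = 182.

m = 182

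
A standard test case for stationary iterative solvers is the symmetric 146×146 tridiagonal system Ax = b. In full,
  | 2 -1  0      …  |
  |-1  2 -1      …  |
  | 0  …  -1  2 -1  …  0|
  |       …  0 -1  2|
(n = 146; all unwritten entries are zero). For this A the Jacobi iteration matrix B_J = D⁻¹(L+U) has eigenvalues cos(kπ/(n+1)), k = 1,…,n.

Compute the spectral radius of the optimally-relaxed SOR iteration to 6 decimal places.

n=146: λ(B_J) = 1 − λ(A)/2 = cos(kπ/147); k=1 gives ρ_J = 0.999772.
√(1−ρ_J²) simplifies to sin(π/147) = 0.0213698.
ω* = 2/(1+0.0213698) = 1.958155
[ρ_SOR] ω* − 1 = 0.958155.

ρ_SOR = 0.958155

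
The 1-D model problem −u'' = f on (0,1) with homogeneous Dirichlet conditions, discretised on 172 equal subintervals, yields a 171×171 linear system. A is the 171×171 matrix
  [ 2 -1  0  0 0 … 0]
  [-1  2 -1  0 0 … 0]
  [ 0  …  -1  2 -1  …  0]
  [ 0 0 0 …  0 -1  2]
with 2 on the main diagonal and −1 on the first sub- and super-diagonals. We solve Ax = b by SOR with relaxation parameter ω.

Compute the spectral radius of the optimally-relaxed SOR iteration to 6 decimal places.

ρ_SOR = 0.964127

[ρ_J] n=171: ρ(B_J) = cos(π/(n+1)) = cos(π/172) = 0.999833.
√(1−ρ_J²) simplifies to sin(π/172) = 0.0182641.
Young: ω* = 2/(1+√(1−ρ_J²)) = 2/(1+0.0182641) = 2/1.0182641 = 1.964127.
ρ_SOR = ω* − 1 ≈ 0.964127.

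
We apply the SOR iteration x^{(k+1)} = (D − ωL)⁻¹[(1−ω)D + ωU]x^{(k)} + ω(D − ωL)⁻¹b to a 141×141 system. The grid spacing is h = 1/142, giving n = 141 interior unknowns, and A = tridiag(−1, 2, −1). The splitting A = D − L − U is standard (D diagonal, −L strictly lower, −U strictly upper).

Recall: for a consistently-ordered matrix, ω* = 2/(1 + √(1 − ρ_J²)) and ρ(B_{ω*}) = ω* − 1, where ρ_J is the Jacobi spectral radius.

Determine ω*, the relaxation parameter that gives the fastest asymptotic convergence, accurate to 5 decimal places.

ω* = 1.95671

ρ_J = max_k |cos(kπ/142)| = cos(π/142) = 0.99976
√(1 − cos²(π/142)) = sin(π/142) ≈ 0.022122.
ω* = 2/(1 + 0.022122) = 2/1.022122 = 1.95671.
[ρ_SOR] ω* − 1 = 0.95671.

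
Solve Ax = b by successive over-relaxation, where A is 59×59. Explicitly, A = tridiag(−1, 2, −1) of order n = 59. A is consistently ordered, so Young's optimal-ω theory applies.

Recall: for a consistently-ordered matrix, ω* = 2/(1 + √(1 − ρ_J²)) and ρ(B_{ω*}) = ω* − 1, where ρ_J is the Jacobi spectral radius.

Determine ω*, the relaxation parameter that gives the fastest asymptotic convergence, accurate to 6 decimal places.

ρ_J = max_k |cos(kπ/60)| = cos(π/60) = 0.998630
√(1−ρ_J²) = |sin(π/60)| = 0.0523360
ω* = 2 / (1 + 0.0523360) = 2 / 1.0523360 ≈ 1.900534.
Hence ρ(B_{ω*}) = 1.900534 − 1 = 0.900534.

ω* = 1.900534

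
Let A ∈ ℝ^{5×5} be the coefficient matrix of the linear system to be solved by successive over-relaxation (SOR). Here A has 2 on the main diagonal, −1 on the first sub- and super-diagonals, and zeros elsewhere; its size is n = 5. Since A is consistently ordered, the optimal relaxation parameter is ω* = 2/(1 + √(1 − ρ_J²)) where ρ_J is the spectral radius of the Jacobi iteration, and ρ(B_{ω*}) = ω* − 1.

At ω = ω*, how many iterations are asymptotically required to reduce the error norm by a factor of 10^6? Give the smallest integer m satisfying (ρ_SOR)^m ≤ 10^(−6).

B_J for the 5×5 system has eigenvalues cos(kπ/6); ρ_J = cos(π/6) = 0.8660254.
√(1−ρ_J²) simplifies to sin(π/6) = 0.5000000.
Then 2/(1+√(1−ρ_J²)) = 2/(1+0.5000000); ω* = 2/1.5000000 = 1.3333333.
ρ_SOR = ω* − 1 = 1.3333333 − 1 = 0.3333333.
(0.3333333)^m ≤ 10^{−6}  ⇒  m·ln(0.3333333) ≤ −6·ln10  ⇒  m ≥ 12.575  ⇒  m = 13

m = 13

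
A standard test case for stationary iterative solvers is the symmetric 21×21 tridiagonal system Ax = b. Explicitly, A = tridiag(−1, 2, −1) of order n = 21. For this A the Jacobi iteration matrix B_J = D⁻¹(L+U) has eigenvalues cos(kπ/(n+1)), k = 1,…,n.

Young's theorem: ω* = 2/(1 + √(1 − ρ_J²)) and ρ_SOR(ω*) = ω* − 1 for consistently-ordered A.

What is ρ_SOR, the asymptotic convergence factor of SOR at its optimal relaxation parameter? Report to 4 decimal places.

B_J for the 21×21 system has eigenvalues cos(kπ/22); ρ_J = cos(π/22) = 0.9898.
root = sin(π/22) = 0.14231  (since 1−cos² = sin²).
So ω* = 2/1.14231 = 1.7508 (Young).
and ρ(B_{ω*}) = 1.7508 − 1 = 0.7508.

ρ_SOR = 0.7508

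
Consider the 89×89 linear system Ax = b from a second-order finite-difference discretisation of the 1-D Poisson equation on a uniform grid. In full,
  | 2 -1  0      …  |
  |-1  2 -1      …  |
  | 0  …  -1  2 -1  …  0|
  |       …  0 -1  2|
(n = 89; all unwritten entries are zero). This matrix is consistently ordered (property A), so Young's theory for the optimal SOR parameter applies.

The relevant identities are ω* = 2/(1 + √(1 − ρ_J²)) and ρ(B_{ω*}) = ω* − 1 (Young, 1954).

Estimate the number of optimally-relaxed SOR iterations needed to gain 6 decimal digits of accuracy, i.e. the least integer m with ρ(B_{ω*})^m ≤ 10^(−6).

m = 198

[ρ_J] n=89: ρ(B_J) = cos(π/(n+1)) = cos(π/90) = 0.9993908.
√(1−ρ_J²) = |sin(π/90)| = 0.0348995
Then 2/(1+√(1−ρ_J²)) = 2/(1+0.0348995); ω* = 2/1.0348995 = 1.9325548.
[ρ_SOR] ω* − 1 = 0.9325548.
6·ln10 = 13.8155; −ln(0.9325548) = 0.0698274; m = ⌈13.8155/0.0698274⌉ = ⌈197.852⌉ = 198.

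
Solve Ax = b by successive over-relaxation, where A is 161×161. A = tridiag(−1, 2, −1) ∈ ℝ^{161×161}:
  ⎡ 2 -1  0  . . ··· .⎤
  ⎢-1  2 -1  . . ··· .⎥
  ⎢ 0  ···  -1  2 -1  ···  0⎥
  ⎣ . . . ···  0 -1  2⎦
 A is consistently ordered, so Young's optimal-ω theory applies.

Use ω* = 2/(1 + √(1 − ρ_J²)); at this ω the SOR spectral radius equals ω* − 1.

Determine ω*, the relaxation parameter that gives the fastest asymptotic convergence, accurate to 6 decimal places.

ω* = 1.961955

With n=161, ρ(Jacobi) = cos(π/162) = 0.999812.
√(1−ρ_J²) simplifies to sin(π/162) = 0.0193913.
ω* = 2 / (1 + 0.0193913) = 2 / 1.0193913 ≈ 1.961955.
Hence ρ(B_{ω*}) = 1.961955 − 1 = 0.961955.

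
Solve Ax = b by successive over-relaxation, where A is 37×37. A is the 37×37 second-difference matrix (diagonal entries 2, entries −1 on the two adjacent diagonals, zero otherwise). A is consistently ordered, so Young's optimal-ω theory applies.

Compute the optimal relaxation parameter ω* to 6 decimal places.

ω* = 1.847440

spectrum of D⁻¹(L+U) = {cos(kπ/38) : 1≤k≤37}; ρ_J = cos(π/38) = 0.996584.
root = sin(π/38) = 0.0825793  (since 1−cos² = sin²).
ω* = 2/(1+0.0825793) = 1.847440
Hence ρ(B_{ω*}) = 1.847440 − 1 = 0.847440.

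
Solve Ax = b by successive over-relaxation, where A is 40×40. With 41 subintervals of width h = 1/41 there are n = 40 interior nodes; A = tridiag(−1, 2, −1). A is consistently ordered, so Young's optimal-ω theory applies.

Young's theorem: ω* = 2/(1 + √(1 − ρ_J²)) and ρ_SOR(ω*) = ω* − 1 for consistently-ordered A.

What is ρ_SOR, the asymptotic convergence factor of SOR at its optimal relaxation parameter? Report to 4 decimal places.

[ρ_J] n=40: ρ(B_J) = cos(π/(n+1)) = cos(π/41) = 0.9971.
√(1−ρ_J²) simplifies to sin(π/41) = 0.07655.
ω* = 2/(1 + 0.07655) = 2/1.07655 = 1.8578.
ρ(B_{ω*}) = ω*−1 = 0.8578

ρ_SOR = 0.8578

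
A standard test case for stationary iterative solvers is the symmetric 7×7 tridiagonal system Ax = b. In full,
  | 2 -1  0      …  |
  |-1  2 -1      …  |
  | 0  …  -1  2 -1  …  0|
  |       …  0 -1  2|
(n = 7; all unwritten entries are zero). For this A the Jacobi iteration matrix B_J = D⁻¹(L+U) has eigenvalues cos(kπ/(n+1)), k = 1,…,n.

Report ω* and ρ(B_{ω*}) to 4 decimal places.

ρ_J = max_k |cos(kπ/8)| = cos(π/8) = 0.9239
root = sin(π/8) = 0.38268  (since 1−cos² = sin²).
ω* = 2/(1+0.38268) = 1.4465
At ω = 1.4465 every |λ(B_ω)| = ω−1, so ρ_SOR = 0.4465.

ω* = 1.4465, ρ_SOR = 0.4465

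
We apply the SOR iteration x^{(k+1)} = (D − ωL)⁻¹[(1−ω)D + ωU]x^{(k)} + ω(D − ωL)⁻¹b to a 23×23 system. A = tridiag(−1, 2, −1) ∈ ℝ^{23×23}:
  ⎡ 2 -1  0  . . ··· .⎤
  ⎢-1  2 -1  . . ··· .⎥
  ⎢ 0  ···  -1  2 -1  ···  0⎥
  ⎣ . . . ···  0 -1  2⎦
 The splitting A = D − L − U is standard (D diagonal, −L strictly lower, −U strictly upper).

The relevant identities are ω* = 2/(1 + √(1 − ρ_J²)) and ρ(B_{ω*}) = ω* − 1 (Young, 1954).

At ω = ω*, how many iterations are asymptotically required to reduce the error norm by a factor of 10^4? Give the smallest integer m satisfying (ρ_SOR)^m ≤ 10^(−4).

[ρ_J] n=23: ρ(B_J) = cos(π/(n+1)) = cos(π/24) = 0.9914449.
1 − cos²(π/24) = sin²(π/24) ⇒ √(1−ρ_J²) = sin(π/24) = 0.1305262.
Young: ω* = 2/(1+√(1−ρ_J²)) = 2/(1+0.1305262) = 2/1.1305262 = 1.7690877.
ρ(B_{ω*}) = ω*−1 = 0.7690877
ρ_SOR^m ≤ 10^(−4) ⇔ m ≥ 4·ln10/(−ln 0.7690877) = 9.21034/0.26255 = 35.080; m = ⌈35.080⌉ = 36.

m = 36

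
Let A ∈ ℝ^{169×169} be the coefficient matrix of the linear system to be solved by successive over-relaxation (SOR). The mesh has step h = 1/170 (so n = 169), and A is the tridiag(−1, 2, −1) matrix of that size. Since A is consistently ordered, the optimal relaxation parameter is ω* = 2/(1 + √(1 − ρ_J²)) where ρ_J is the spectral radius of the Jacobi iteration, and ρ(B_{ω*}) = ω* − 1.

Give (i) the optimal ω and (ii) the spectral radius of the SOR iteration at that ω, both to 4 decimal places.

½·tridiag(1,0,1) at n=169: λ_k = cos(kπ/170); max |λ| at k=1 ⇒ ρ_J = cos(π/170) ≈ 0.9998.
1 − cos²(π/170) = sin²(π/170) ⇒ √(1−ρ_J²) = sin(π/170) = 0.01848.
Young: ω* = 2/(1+√(1−ρ_J²)) = 2/(1+0.01848) = 2/1.01848 = 1.9637.
[ρ_SOR] ω* − 1 = 0.9637.

ω* = 1.9637, ρ_SOR = 0.9637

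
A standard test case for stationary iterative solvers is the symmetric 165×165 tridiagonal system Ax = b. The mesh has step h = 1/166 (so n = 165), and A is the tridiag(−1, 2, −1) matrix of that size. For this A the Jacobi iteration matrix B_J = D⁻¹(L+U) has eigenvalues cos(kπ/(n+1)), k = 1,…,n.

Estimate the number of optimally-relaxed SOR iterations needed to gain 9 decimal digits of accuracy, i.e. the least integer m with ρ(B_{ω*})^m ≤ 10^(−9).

B_J for the 165×165 system has eigenvalues cos(kπ/166); ρ_J = cos(π/166) = 0.9998209.
1 − cos²(π/166) = sin²(π/166) ⇒ √(1−ρ_J²) = sin(π/166) = 0.0189241.
ω* = 2/(1+0.0189241) = 1.9628547
ρ_SOR = ω* − 1 ≈ 0.9628547.
(0.9628547)^m ≤ 10^{−9}  ⇒  m·ln(0.9628547) ≤ −9·ln10  ⇒  m ≥ 547.471  ⇒  m = 548

m = 548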